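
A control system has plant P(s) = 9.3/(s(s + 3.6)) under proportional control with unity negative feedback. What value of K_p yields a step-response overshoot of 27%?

From %OS = 100·exp(−πζ/√(1−ζ²)) = 27%, ζ = −ln(0.27)/√(π²+ln²(0.27)) = 0.3847.
Characteristic equation s² + 3.6s + 9.3K_p = 0 gives ζ = 3.6/(2√(9.3K_p)).
Setting ζ = 0.3847: √(9.3K_p) = 3.6/(2·0.3847) = 4.679, so K_p = 21.89/9.3 = 2.35.

K_p = 2.35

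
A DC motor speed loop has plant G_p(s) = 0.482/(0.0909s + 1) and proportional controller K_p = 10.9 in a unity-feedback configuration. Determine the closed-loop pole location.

Closed loop: T(s) = K_p·G_p/(1+K_p·G_p) = 5.254/(0.0909s + 1 + 5.254), with pole at s = −(1 + 5.254)/0.0909 = −68.8.

s = -68.8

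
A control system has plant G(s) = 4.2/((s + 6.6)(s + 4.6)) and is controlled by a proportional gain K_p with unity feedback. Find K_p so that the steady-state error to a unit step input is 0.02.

The loop is type 0, so e_ss(step) = 1/(1 + K_pos) with K_pos = K_p·G(0).
G(0) = 0.1383. Require 1/(1 + K_p·0.1383) = 0.02, so 1 + 0.1383·K_p = 50.
K_p = (50 − 1)/0.1383 = 354.

K_p = 354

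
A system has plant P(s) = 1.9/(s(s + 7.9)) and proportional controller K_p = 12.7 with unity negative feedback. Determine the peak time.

From 1 + K_pP(s) = 0: s² + 7.9s + 24.13 = 0 ⇒ ω_n = 4.912, ζ = 0.8041.
Damped frequency ω_d = ω_n√(1−ζ²) = 2.92 rad/s, so peak time T_p = π/ω_d = 1.08 s.

T_p = 1.08 s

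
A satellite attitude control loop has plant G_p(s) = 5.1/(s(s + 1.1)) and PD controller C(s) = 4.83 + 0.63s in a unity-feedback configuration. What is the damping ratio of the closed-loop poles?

ζ = 0.435

Forward path: (4.83 + 0.63s)·5.1/(s(s+1.1)). The closed-loop characteristic equation is s² + (1.1 + 5.1·0.63)s + 5.1·4.83 = 0.
That is s² + 4.313s + 24.63 = 0, so ω_n = 4.963 rad/s and ζ = 4.313/(2·4.963) = 0.4345.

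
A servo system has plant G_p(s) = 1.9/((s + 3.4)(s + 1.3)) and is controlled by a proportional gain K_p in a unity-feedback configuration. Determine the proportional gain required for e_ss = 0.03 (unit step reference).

K_p = 75.2

The loop is type 0, so e_ss(step) = 1/(1 + K_pos) with K_pos = K_p·G_p(0).
G_p(0) = 0.4299. Require 1/(1 + K_p·0.4299) = 0.03, so 1 + 0.4299·K_p = 33.33.
K_p = (33.33 − 1)/0.4299 = 75.2.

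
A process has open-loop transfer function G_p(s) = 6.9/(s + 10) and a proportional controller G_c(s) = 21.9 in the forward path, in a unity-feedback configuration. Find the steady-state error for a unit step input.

The loop is type 0. Static position error constant K_pos = G_c(0)·G_p(0) = 21.9·0.69 = 15.11.
Steady-state error to a unit step: e_ss = 1/(1+K_pos) = 1/16.11 = 0.0621.

0.0621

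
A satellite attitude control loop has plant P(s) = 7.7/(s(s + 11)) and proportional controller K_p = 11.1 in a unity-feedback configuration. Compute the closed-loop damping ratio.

ζ = 0.595

The closed-loop denominator is s(s+11) + 11.1·7.7 = s² + 11s + 85.47.
So ω_n² = 85.47 ⇒ ω_n = 9.245 rad/s, and ζ = 11/(2ω_n) = 0.595.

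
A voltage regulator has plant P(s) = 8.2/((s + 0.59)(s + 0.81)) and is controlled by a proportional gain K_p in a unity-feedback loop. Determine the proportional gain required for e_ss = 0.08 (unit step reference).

Steady-state error for a unit step on this type-0 loop is 1/(1 + K_p·P(0)).
P(0) = 17.16. Require 1/(1 + K_p·17.16) = 0.08, so 1 + 17.16·K_p = 12.5.
K_p = (12.5 − 1)/17.16 = 0.67.

K_p = 0.67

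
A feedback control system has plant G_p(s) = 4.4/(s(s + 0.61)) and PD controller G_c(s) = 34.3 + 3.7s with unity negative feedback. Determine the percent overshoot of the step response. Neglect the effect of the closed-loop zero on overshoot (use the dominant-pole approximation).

Forward path: (34.3 + 3.7s)·4.4/(s(s+0.61)). The closed-loop characteristic equation is s² + (0.61 + 4.4·3.7)s + 4.4·34.3 = 0.
That is s² + 16.89s + 150.9 = 0, so ω_n = 12.28 rad/s and ζ = 16.89/(2·12.28) = 0.6874.
%OS = 100·exp(−πζ/√(1−ζ²)) = 5.11%.

5.11%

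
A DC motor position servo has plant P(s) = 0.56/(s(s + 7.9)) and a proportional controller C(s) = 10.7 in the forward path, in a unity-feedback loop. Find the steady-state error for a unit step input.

0

The open loop C(s)P(s) has a pole at the origin (type 1), so the static position error constant is infinite and e_ss = 1/(1+∞) = 0.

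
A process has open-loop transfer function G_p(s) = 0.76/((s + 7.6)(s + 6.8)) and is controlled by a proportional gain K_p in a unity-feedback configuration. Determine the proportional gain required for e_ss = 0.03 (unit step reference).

K_p = 2200

The loop is type 0, so e_ss(step) = 1/(1 + K_pos) with K_pos = K_p·G_p(0).
G_p(0) = 0.01471. Require 1/(1 + K_p·0.01471) = 0.03, so 1 + 0.01471·K_p = 33.33.
K_p = (33.33 − 1)/0.01471 = 2200.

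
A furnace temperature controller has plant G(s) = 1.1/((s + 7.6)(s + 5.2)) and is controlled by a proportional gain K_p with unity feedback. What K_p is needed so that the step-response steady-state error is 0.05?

K_p = 683

For a type-0 loop with proportional control, e_ss = 1/(1 + K_p·G(0)).
G(0) = 0.02783. Require 1/(1 + K_p·0.02783) = 0.05, so 1 + 0.02783·K_p = 20.
K_p = (20 − 1)/0.02783 = 683.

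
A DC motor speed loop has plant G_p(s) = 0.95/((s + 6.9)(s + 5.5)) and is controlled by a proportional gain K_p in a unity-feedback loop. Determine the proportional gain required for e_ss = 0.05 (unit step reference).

The loop is type 0, so e_ss(step) = 1/(1 + K_pos) with K_pos = K_p·G_p(0).
G_p(0) = 0.02503. Require 1/(1 + K_p·0.02503) = 0.05, so 1 + 0.02503·K_p = 20.
K_p = (20 − 1)/0.02503 = 759.

K_p = 759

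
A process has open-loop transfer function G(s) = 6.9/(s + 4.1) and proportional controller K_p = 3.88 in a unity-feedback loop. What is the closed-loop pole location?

Closed-loop transfer function: T(s) = K_p·G(s)/(1 + K_p·G(s)) = 26.77/(s + 4.1 + 26.77) = 26.77/(s + 30.87).
The closed-loop pole is at s = −30.87.

s = -30.87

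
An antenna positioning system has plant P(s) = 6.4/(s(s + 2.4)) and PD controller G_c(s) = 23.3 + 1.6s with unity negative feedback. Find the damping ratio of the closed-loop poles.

Forward path: (23.3 + 1.6s)·6.4/(s(s+2.4)). The closed-loop characteristic equation is s² + (2.4 + 6.4·1.6)s + 6.4·23.3 = 0.
That is s² + 12.64s + 149.1 = 0, so ω_n = 12.21 rad/s and ζ = 12.64/(2·12.21) = 0.5175.

ζ = 0.518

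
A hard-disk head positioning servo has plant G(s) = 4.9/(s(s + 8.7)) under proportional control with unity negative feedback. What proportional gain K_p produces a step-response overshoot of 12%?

From %OS = 100·exp(−πζ/√(1−ζ²)) = 12%, ζ = −ln(0.12)/√(π²+ln²(0.12)) = 0.5594.
Characteristic equation s² + 8.7s + 4.9K_p = 0 gives ζ = 8.7/(2√(4.9K_p)).
Setting ζ = 0.5594: √(4.9K_p) = 8.7/(2·0.5594) = 7.776, so K_p = 60.47/4.9 = 12.3.

K_p = 12.3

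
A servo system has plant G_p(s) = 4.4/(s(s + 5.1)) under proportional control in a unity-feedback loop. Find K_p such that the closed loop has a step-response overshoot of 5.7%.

K_p = 3.26

From %OS = 100·exp(−πζ/√(1−ζ²)) = 5.7%, ζ = −ln(0.057)/√(π²+ln²(0.057)) = 0.6738.
Characteristic equation s² + 5.1s + 4.4K_p = 0 gives ζ = 5.1/(2√(4.4K_p)).
Setting ζ = 0.6738: √(4.4K_p) = 5.1/(2·0.6738) = 3.785, so K_p = 14.32/4.4 = 3.26.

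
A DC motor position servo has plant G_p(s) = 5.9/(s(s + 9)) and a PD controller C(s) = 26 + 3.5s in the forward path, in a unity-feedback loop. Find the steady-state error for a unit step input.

0

The open loop C(s)G_p(s) has a pole at the origin (type 1), so the static position error constant is infinite and e_ss = 1/(1+∞) = 0.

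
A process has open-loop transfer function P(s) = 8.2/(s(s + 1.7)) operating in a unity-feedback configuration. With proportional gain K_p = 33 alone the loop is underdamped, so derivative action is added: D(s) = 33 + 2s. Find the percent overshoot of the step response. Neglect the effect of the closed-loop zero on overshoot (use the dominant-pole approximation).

Forward path: (33 + 2s)·8.2/(s(s+1.7)). The closed-loop characteristic equation is s² + (1.7 + 8.2·2)s + 8.2·33 = 0.
That is s² + 18.1s + 270.6 = 0, so ω_n = 16.45 rad/s and ζ = 18.1/(2·16.45) = 0.5502.
%OS = 100·exp(−πζ/√(1−ζ²)) = 12.6%.

12.6%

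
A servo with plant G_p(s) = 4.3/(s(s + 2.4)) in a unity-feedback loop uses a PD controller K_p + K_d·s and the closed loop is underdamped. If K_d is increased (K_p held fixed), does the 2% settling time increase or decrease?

decrease

Characteristic equation s² + (2.4 + 4.3K_d)s + 4.3K_p = 0: raising K_d increases ζω_n = (2.4+4.3K_d)/2 while the loop stays underdamped, so T_s ≈ 4/(ζω_n) decreases.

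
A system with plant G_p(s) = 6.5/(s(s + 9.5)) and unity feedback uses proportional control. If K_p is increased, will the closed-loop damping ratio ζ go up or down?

decrease

ζ = 9.5/(2√(6.5K_p)); increasing K_p raises the denominator, so ζ falls.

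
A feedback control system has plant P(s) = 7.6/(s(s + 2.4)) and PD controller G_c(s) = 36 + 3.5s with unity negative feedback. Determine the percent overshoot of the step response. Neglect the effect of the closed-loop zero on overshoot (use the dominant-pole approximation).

Forward path: (36 + 3.5s)·7.6/(s(s+2.4)). The closed-loop characteristic equation is s² + (2.4 + 7.6·3.5)s + 7.6·36 = 0.
That is s² + 29s + 273.6 = 0, so ω_n = 16.54 rad/s and ζ = 29/(2·16.54) = 0.8766.
%OS = 100·exp(−πζ/√(1−ζ²)) = 0.327%.

0.327%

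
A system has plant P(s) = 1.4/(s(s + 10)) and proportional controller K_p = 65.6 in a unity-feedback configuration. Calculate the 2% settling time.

T_s ≈ 0.8 s

Closed-loop characteristic equation: s² + 10s + 91.84 = 0, so ω_n = 9.583 rad/s and ζ = 10/(2·9.583) = 0.5217.
2% settling time T_s ≈ 4/(ζω_n) = 4/5 = 0.8 s.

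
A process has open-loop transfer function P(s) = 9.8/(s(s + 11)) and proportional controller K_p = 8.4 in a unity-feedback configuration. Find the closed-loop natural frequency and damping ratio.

ω_n = 9.07 rad/s, ζ = 0.606

With unity feedback the closed-loop characteristic equation is s² + 11s + 8.4·9.8 = s² + 11s + 82.32 = 0.
So ω_n² = 82.32 ⇒ ω_n = 9.073 rad/s, and ζ = 11/(2ω_n) = 0.606.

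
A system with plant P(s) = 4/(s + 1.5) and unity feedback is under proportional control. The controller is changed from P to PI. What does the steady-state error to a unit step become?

Adding integral action puts a pole at s = 0 in the forward path, raising the system type to 1; a type-1 loop has zero steady-state error to a step.

0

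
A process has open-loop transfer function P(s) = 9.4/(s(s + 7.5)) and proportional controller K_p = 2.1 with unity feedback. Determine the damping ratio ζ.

ζ = 0.844

With unity feedback the closed-loop characteristic equation is s² + 7.5s + 2.1·9.4 = s² + 7.5s + 19.74 = 0.
So ω_n² = 19.74 ⇒ ω_n = 4.443 rad/s, and ζ = 7.5/(2ω_n) = 0.844.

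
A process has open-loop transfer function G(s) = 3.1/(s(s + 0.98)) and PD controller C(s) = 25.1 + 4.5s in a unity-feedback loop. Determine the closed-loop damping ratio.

Forward path: (25.1 + 4.5s)·3.1/(s(s+0.98)). The closed-loop characteristic equation is s² + (0.98 + 3.1·4.5)s + 3.1·25.1 = 0.
That is s² + 14.93s + 77.81 = 0, so ω_n = 8.821 rad/s and ζ = 14.93/(2·8.821) = 0.8463.

ζ = 0.846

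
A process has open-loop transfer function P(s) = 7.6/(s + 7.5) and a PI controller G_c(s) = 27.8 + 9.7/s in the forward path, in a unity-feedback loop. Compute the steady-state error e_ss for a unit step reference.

0

The open loop G_c(s)P(s) has a pole at the origin (type 1), so the static position error constant is infinite and e_ss = 1/(1+∞) = 0.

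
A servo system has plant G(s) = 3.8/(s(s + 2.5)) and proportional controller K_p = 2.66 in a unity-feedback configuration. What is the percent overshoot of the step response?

The closed-loop denominator s² + 2.5s + 10.11 gives ω_n = √10.11 = 3.179 and ζ = 2.5/(2ω_n) = 0.3932.
%OS = 100·exp(−πζ/√(1−ζ²)) = 100·exp(−π·0.3932/√0.8454) = 26.1%.

26.1%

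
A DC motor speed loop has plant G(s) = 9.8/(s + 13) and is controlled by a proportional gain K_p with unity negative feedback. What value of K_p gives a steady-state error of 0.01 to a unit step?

K_p = 131

The loop is type 0, so e_ss(step) = 1/(1 + K_pos) with K_pos = K_p·G(0).
G(0) = 0.7538. Require 1/(1 + K_p·0.7538) = 0.01, so 1 + 0.7538·K_p = 100.
K_p = (100 − 1)/0.7538 = 131.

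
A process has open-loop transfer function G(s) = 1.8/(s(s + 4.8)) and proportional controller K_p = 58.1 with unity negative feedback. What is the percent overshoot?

46.8%

The closed-loop denominator s² + 4.8s + 104.6 gives ω_n = √104.6 = 10.23 and ζ = 4.8/(2ω_n) = 0.2347.
%OS = 100·exp(−πζ/√(1−ζ²)) = 100·exp(−π·0.2347/√0.9449) = 46.8%.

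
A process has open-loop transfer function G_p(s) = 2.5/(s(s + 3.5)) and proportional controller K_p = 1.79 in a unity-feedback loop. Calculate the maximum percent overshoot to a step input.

0.98%

The closed-loop denominator s² + 3.5s + 4.475 gives ω_n = √4.475 = 2.115 and ζ = 3.5/(2ω_n) = 0.8273.
%OS = 100·exp(−πζ/√(1−ζ²)) = 100·exp(−π·0.8273/√0.3156) = 0.98%.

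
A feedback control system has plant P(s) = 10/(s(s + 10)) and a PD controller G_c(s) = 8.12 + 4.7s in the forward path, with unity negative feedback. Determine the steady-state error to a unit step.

0

The open loop G_c(s)P(s) has a pole at the origin (type 1), so the static position error constant is infinite and e_ss = 1/(1+∞) = 0.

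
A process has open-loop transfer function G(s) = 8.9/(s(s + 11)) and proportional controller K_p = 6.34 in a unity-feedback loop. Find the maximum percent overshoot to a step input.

3.41%

Closed-loop characteristic equation: s² + 11s + 56.43 = 0, so ω_n = 7.512 rad/s and ζ = 11/(2·7.512) = 0.7322.
%OS = 100·exp(−πζ/√(1−ζ²)) = 100·exp(−π·0.7322/√0.4639) = 3.41%.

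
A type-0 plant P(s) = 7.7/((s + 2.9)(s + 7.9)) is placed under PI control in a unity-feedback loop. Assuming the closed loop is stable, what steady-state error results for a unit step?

0

The PI controller's integrator makes the forward path type 1, so e_ss to a step is zero.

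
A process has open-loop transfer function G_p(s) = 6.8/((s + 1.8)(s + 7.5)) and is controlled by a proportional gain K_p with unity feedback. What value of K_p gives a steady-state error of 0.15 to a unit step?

For a type-0 loop with proportional control, e_ss = 1/(1 + K_p·G_p(0)).
G_p(0) = 0.5037. Require 1/(1 + K_p·0.5037) = 0.15, so 1 + 0.5037·K_p = 6.667.
K_p = (6.667 − 1)/0.5037 = 11.3.

K_p = 11.3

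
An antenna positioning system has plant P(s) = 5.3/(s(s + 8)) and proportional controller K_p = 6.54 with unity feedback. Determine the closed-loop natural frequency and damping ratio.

ω_n = 5.89 rad/s, ζ = 0.679

1 + K_p·P(s) = 0 gives s² + 8s + 34.66 = 0.
So ω_n² = 34.66 ⇒ ω_n = 5.887 rad/s, and ζ = 8/(2ω_n) = 0.679.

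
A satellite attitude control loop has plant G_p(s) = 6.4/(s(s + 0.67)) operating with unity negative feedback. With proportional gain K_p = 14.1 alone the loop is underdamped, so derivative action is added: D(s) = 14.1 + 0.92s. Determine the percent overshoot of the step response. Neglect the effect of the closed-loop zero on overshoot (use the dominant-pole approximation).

31.5%

Forward path: (14.1 + 0.92s)·6.4/(s(s+0.67)). The closed-loop characteristic equation is s² + (0.67 + 6.4·0.92)s + 6.4·14.1 = 0.
That is s² + 6.558s + 90.24 = 0, so ω_n = 9.499 rad/s and ζ = 6.558/(2·9.499) = 0.3452.
%OS = 100·exp(−πζ/√(1−ζ²)) = 31.5%.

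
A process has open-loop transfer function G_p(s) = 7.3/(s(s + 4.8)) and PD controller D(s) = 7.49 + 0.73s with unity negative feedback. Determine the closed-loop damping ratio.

Forward path: (7.49 + 0.73s)·7.3/(s(s+4.8)). The closed-loop characteristic equation is s² + (4.8 + 7.3·0.73)s + 7.3·7.49 = 0.
That is s² + 10.13s + 54.68 = 0, so ω_n = 7.394 rad/s and ζ = 10.13/(2·7.394) = 0.6849.

ζ = 0.685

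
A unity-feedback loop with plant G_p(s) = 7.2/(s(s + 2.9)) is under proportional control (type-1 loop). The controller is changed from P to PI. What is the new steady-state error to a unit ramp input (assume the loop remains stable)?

The integrator raises the loop to type 2, so K_v → ∞ and e_ss to a ramp is zero.

0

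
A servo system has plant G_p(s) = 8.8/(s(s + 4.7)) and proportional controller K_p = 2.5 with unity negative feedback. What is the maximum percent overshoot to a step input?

16.2%

The closed-loop denominator s² + 4.7s + 22 gives ω_n = √22 = 4.69 and ζ = 4.7/(2ω_n) = 0.501.
%OS = 100·exp(−πζ/√(1−ζ²)) = 100·exp(−π·0.501/√0.749) = 16.2%.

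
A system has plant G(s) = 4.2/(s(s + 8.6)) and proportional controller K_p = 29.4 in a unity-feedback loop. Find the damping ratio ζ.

ζ = 0.387

The closed-loop denominator is s(s+8.6) + 29.4·4.2 = s² + 8.6s + 123.5.
Matching s² + 2ζω_n s + ω_n²: ω_n = √123.5 = 11.11 rad/s and 2ζω_n = 8.6, so ζ = 8.6/(2·11.11) = 0.387.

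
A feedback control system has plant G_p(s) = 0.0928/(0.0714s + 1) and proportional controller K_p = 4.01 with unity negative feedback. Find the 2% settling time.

Closed loop: T(s) = K_p·G_p/(1+K_p·G_p) = 0.3721/(0.0714s + 1 + 0.3721), with pole at s = −(1 + 0.3721)/0.0714 = −19.22.
τ = 1/19.22 = 0.05204 s, so 2% settling time ≈ 4τ = 0.208 s.

T_s ≈ 0.208 s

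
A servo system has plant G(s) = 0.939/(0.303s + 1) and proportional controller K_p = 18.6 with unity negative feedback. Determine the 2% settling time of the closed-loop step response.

Closed loop: T(s) = K_p·G/(1+K_p·G) = 17.47/(0.303s + 1 + 17.47), with pole at s = −(1 + 17.47)/0.303 = −60.94.
τ = 1/60.94 = 0.01641 s, so 2% settling time ≈ 4τ = 0.0656 s.

T_s ≈ 0.0656 s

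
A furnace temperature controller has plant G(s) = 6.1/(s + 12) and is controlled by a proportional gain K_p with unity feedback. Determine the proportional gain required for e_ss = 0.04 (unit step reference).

K_p = 47.2

Steady-state error for a unit step on this type-0 loop is 1/(1 + K_p·G(0)).
G(0) = 0.5083. Require 1/(1 + K_p·0.5083) = 0.04, so 1 + 0.5083·K_p = 25.
K_p = (25 − 1)/0.5083 = 47.2.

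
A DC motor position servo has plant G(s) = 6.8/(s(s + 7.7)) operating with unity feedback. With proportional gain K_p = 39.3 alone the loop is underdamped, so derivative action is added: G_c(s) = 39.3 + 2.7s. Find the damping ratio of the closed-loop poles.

ζ = 0.797

Forward path: (39.3 + 2.7s)·6.8/(s(s+7.7)). The closed-loop characteristic equation is s² + (7.7 + 6.8·2.7)s + 6.8·39.3 = 0.
That is s² + 26.06s + 267.2 = 0, so ω_n = 16.35 rad/s and ζ = 26.06/(2·16.35) = 0.7971.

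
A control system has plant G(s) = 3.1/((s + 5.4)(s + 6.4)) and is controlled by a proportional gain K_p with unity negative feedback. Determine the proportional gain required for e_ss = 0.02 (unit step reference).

Steady-state error for a unit step on this type-0 loop is 1/(1 + K_p·G(0)).
G(0) = 0.0897. Require 1/(1 + K_p·0.0897) = 0.02, so 1 + 0.0897·K_p = 50.
K_p = (50 − 1)/0.0897 = 546.

K_p = 546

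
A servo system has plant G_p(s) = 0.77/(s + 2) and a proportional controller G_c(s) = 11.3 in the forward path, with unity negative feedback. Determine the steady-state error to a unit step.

0.187

The loop is type 0. Static position error constant K_pos = G_c(0)·G_p(0) = 11.3·0.385 = 4.351.
Steady-state error to a unit step: e_ss = 1/(1+K_pos) = 1/5.351 = 0.187.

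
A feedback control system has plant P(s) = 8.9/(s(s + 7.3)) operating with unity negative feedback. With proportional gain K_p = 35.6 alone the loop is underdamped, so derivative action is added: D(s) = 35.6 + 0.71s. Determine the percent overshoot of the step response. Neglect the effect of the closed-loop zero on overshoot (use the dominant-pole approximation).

27.2%

Forward path: (35.6 + 0.71s)·8.9/(s(s+7.3)). The closed-loop characteristic equation is s² + (7.3 + 8.9·0.71)s + 8.9·35.6 = 0.
That is s² + 13.62s + 316.8 = 0, so ω_n = 17.8 rad/s and ζ = 13.62/(2·17.8) = 0.3826.
%OS = 100·exp(−πζ/√(1−ζ²)) = 27.2%.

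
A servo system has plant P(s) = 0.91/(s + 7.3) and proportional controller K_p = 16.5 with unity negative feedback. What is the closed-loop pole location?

s = -22.32

Closed-loop transfer function: T(s) = K_p·P(s)/(1 + K_p·P(s)) = 15.02/(s + 7.3 + 15.02) = 15.02/(s + 22.32).
The closed-loop pole is at s = −22.32.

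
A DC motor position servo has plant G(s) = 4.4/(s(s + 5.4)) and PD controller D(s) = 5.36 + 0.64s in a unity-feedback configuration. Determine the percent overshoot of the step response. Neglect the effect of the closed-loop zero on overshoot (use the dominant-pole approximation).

0.685%

Forward path: (5.36 + 0.64s)·4.4/(s(s+5.4)). The closed-loop characteristic equation is s² + (5.4 + 4.4·0.64)s + 4.4·5.36 = 0.
That is s² + 8.216s + 23.58 = 0, so ω_n = 4.856 rad/s and ζ = 8.216/(2·4.856) = 0.8459.
%OS = 100·exp(−πζ/√(1−ζ²)) = 0.685%.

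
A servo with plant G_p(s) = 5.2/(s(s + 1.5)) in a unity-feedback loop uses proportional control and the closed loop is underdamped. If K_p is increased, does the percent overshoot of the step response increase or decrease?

increase

Characteristic equation s² + 1.5s + K_p·5.2 = 0: raising K_p raises ω_n while 2ζω_n = 1.5 is fixed, so ζ falls and overshoot grows.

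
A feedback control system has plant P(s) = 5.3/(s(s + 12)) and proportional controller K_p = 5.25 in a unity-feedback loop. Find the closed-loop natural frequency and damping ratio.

1 + K_p·P(s) = 0 gives s² + 12s + 27.82 = 0.
So ω_n² = 27.82 ⇒ ω_n = 5.275 rad/s, and ζ = 12/(2ω_n) = 1.14.

ω_n = 5.27 rad/s, ζ = 1.14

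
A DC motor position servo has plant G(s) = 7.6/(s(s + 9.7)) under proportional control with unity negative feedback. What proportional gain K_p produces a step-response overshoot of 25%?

From %OS = 100·exp(−πζ/√(1−ζ²)) = 25%, ζ = −ln(0.25)/√(π²+ln²(0.25)) = 0.4037.
Characteristic equation s² + 9.7s + 7.6K_p = 0 gives ζ = 9.7/(2√(7.6K_p)).
Setting ζ = 0.4037: √(7.6K_p) = 9.7/(2·0.4037) = 12.01, so K_p = 144.3/7.6 = 19.

K_p = 19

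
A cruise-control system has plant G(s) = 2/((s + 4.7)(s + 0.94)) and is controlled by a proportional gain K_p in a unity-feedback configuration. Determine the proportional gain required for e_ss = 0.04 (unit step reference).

K_p = 53

Steady-state error for a unit step on this type-0 loop is 1/(1 + K_p·G(0)).
G(0) = 0.4527. Require 1/(1 + K_p·0.4527) = 0.04, so 1 + 0.4527·K_p = 25.
K_p = (25 − 1)/0.4527 = 53.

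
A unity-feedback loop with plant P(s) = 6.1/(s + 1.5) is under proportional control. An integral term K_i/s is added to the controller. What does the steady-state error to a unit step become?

0

Adding integral action puts a pole at s = 0 in the forward path, raising the system type to 1; a type-1 loop has zero steady-state error to a step.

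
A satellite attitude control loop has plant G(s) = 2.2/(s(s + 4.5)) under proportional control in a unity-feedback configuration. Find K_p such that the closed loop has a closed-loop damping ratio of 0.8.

K_p = 3.6

Closed-loop characteristic equation: s² + 4.5s + K_p·2.2 = 0.
So ω_n = √(2.2K_p) and 2ζω_n = 4.5, giving ζ = 4.5/(2√(2.2K_p)).
Setting ζ = 0.8: √(2.2K_p) = 4.5/(2·0.8) = 2.812, so K_p = 7.91/2.2 = 3.6.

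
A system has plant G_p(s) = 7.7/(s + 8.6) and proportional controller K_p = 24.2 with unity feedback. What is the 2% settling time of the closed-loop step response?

T_s ≈ 0.0205 s

Closed-loop transfer function: T(s) = K_p·G_p(s)/(1 + K_p·G_p(s)) = 186.3/(s + 8.6 + 186.3) = 186.3/(s + 194.9).
Time constant τ = 1/194.9 = 0.00513 s, so the 2% settling time is about 4τ = 0.0205 s.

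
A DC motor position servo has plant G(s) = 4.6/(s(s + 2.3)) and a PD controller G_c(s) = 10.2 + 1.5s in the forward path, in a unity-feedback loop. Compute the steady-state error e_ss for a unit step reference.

The open loop G_c(s)G(s) has a pole at the origin (type 1), so the static position error constant is infinite and e_ss = 1/(1+∞) = 0.

0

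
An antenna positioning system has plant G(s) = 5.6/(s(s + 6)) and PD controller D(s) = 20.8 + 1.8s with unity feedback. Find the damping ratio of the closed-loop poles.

ζ = 0.745

Forward path: (20.8 + 1.8s)·5.6/(s(s+6)). The closed-loop characteristic equation is s² + (6 + 5.6·1.8)s + 5.6·20.8 = 0.
That is s² + 16.08s + 116.5 = 0, so ω_n = 10.79 rad/s and ζ = 16.08/(2·10.79) = 0.745.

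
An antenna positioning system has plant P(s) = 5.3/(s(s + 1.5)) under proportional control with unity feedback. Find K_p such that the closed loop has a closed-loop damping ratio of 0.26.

Closed-loop characteristic equation: s² + 1.5s + K_p·5.3 = 0.
So ω_n = √(5.3K_p) and 2ζω_n = 1.5, giving ζ = 1.5/(2√(5.3K_p)).
Setting ζ = 0.26: √(5.3K_p) = 1.5/(2·0.26) = 2.885, so K_p = 8.321/5.3 = 1.57.

K_p = 1.57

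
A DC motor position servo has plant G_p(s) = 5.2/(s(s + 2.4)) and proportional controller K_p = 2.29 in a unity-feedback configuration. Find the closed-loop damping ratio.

ζ = 0.348

With unity feedback the closed-loop characteristic equation is s² + 2.4s + 2.29·5.2 = s² + 2.4s + 11.91 = 0.
Matching s² + 2ζω_n s + ω_n²: ω_n = √11.91 = 3.451 rad/s and 2ζω_n = 2.4, so ζ = 2.4/(2·3.451) = 0.348.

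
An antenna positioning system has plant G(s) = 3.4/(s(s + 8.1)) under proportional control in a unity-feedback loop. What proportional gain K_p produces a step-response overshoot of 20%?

From %OS = 100·exp(−πζ/√(1−ζ²)) = 20%, ζ = −ln(0.2)/√(π²+ln²(0.2)) = 0.4559.
Characteristic equation s² + 8.1s + 3.4K_p = 0 gives ζ = 8.1/(2√(3.4K_p)).
Setting ζ = 0.4559: √(3.4K_p) = 8.1/(2·0.4559) = 8.883, so K_p = 78.9/3.4 = 23.2.

K_p = 23.2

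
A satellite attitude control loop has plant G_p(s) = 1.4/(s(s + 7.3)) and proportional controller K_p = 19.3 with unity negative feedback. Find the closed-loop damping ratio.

ζ = 0.702

The closed-loop denominator is s(s+7.3) + 19.3·1.4 = s² + 7.3s + 27.02.
Matching s² + 2ζω_n s + ω_n²: ω_n = √27.02 = 5.198 rad/s and 2ζω_n = 7.3, so ζ = 7.3/(2·5.198) = 0.702.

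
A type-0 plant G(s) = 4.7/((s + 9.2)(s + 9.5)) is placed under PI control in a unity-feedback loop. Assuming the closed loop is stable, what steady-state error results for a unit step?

The PI controller's integrator makes the forward path type 1, so e_ss to a step is zero.

0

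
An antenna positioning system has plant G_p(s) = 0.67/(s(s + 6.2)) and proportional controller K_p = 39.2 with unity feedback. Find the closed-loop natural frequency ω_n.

The closed-loop denominator is s(s+6.2) + 39.2·0.67 = s² + 6.2s + 26.26.
So ω_n² = 26.26 ⇒ ω_n = 5.125 rad/s, and ζ = 6.2/(2ω_n) = 0.605.

ω_n = 5.12 rad/s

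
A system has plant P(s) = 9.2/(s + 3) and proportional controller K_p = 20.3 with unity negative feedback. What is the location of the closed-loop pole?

s = -189.8

Closed-loop transfer function: T(s) = K_p·P(s)/(1 + K_p·P(s)) = 186.8/(s + 3 + 186.8) = 186.8/(s + 189.8).
The closed-loop pole is at s = −189.8.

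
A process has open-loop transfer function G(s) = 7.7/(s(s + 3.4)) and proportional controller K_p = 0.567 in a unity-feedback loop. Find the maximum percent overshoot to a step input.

1.23%

The closed-loop denominator s² + 3.4s + 4.366 gives ω_n = √4.366 = 2.089 and ζ = 3.4/(2ω_n) = 0.8136.
%OS = 100·exp(−πζ/√(1−ζ²)) = 100·exp(−π·0.8136/√0.3381) = 1.23%.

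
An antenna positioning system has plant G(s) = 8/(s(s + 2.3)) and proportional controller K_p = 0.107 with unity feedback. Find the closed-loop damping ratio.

With unity feedback the closed-loop characteristic equation is s² + 2.3s + 0.107·8 = s² + 2.3s + 0.856 = 0.
Matching s² + 2ζω_n s + ω_n²: ω_n = √0.856 = 0.9252 rad/s and 2ζω_n = 2.3, so ζ = 2.3/(2·0.9252) = 1.24.

ζ = 1.24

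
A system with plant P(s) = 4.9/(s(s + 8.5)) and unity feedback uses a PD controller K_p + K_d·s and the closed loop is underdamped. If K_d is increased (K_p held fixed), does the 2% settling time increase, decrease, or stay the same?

Characteristic equation s² + (8.5 + 4.9K_d)s + 4.9K_p = 0: raising K_d increases ζω_n = (8.5+4.9K_d)/2 while the loop stays underdamped, so T_s ≈ 4/(ζω_n) decreases.

decrease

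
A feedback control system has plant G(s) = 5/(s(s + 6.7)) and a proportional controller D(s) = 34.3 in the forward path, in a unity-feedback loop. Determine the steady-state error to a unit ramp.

0.0391

The loop has one pole at the origin (type 1). Velocity error constant K_v = lim_{s→0} s·D(s)G(s) = 34.3·5/6.7 = 25.6.
Steady-state error to a unit ramp: e_ss = 1/K_v = 0.0391.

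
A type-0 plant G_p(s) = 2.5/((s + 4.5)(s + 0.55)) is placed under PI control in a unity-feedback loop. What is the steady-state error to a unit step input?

0

The PI controller's integrator makes the forward path type 1, so e_ss to a step is zero.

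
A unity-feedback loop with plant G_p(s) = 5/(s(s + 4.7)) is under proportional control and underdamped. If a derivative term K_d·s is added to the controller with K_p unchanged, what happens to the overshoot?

decrease

The derivative term adds K·K_d to the s-coefficient of the characteristic equation, raising 2ζω_n while ω_n is unchanged; ζ increases, so overshoot decreases.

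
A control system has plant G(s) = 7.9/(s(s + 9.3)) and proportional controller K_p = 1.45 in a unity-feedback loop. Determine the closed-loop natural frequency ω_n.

ω_n = 3.38 rad/s

With unity feedback the closed-loop characteristic equation is s² + 9.3s + 1.45·7.9 = s² + 9.3s + 11.46 = 0.
So ω_n² = 11.46 ⇒ ω_n = 3.385 rad/s, and ζ = 9.3/(2ω_n) = 1.37.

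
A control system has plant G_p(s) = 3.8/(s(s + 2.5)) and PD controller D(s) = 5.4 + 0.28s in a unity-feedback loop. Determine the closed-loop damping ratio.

Forward path: (5.4 + 0.28s)·3.8/(s(s+2.5)). The closed-loop characteristic equation is s² + (2.5 + 3.8·0.28)s + 3.8·5.4 = 0.
That is s² + 3.564s + 20.52 = 0, so ω_n = 4.53 rad/s and ζ = 3.564/(2·4.53) = 0.3934.

ζ = 0.393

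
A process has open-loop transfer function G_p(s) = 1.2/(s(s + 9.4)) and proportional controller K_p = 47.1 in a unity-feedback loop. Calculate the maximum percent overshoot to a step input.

Closed-loop characteristic equation: s² + 9.4s + 56.52 = 0, so ω_n = 7.518 rad/s and ζ = 9.4/(2·7.518) = 0.6252.
%OS = 100·exp(−πζ/√(1−ζ²)) = 100·exp(−π·0.6252/√0.6092) = 8.07%.

8.07%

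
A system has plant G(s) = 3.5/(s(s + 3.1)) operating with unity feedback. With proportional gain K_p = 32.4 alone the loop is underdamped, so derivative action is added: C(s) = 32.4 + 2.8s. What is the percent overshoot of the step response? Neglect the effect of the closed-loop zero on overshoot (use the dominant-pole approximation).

9.15%

Forward path: (32.4 + 2.8s)·3.5/(s(s+3.1)). The closed-loop characteristic equation is s² + (3.1 + 3.5·2.8)s + 3.5·32.4 = 0.
That is s² + 12.9s + 113.4 = 0, so ω_n = 10.65 rad/s and ζ = 12.9/(2·10.65) = 0.6057.
%OS = 100·exp(−πζ/√(1−ζ²)) = 9.15%.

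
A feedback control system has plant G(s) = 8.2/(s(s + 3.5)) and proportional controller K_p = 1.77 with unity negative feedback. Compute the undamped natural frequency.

With unity feedback the closed-loop characteristic equation is s² + 3.5s + 1.77·8.2 = s² + 3.5s + 14.51 = 0.
So ω_n² = 14.51 ⇒ ω_n = 3.81 rad/s, and ζ = 3.5/(2ω_n) = 0.459.

ω_n = 3.81 rad/s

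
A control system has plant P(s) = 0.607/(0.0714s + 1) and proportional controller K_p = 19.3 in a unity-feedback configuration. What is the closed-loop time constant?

τ = 0.00562 s

Closed loop: T(s) = K_p·P/(1+K_p·P) = 11.72/(0.0714s + 1 + 11.72), with pole at s = −(1 + 11.72)/0.0714 = −178.1.
Closed-loop time constant τ = 1/178.1 = 0.00562 s.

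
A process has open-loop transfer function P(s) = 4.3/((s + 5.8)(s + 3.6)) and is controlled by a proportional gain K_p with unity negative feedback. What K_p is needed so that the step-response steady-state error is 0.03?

K_p = 157

The loop is type 0, so e_ss(step) = 1/(1 + K_pos) with K_pos = K_p·P(0).
P(0) = 0.2059. Require 1/(1 + K_p·0.2059) = 0.03, so 1 + 0.2059·K_p = 33.33.
K_p = (33.33 − 1)/0.2059 = 157.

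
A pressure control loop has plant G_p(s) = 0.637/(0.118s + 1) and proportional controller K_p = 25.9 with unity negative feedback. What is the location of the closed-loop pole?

Closed loop: T(s) = K_p·G_p/(1+K_p·G_p) = 16.5/(0.118s + 1 + 16.5), with pole at s = −(1 + 16.5)/0.118 = −148.3.

s = -148.3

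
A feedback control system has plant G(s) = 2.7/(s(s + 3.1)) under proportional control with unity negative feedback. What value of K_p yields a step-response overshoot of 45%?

From %OS = 100·exp(−πζ/√(1−ζ²)) = 45%, ζ = −ln(0.45)/√(π²+ln²(0.45)) = 0.2463.
Characteristic equation s² + 3.1s + 2.7K_p = 0 gives ζ = 3.1/(2√(2.7K_p)).
Setting ζ = 0.2463: √(2.7K_p) = 3.1/(2·0.2463) = 6.292, so K_p = 39.59/2.7 = 14.7.

K_p = 14.7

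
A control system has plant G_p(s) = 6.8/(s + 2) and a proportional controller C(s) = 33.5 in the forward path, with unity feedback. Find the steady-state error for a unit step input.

The loop is type 0. Static position error constant K_pos = C(0)·G_p(0) = 33.5·3.4 = 113.9.
Steady-state error to a unit step: e_ss = 1/(1+K_pos) = 1/114.9 = 0.0087.

0.0087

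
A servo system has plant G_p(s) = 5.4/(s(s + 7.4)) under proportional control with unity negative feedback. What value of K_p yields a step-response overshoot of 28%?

K_p = 18

From %OS = 100·exp(−πζ/√(1−ζ²)) = 28%, ζ = −ln(0.28)/√(π²+ln²(0.28)) = 0.3755.
Characteristic equation s² + 7.4s + 5.4K_p = 0 gives ζ = 7.4/(2√(5.4K_p)).
Setting ζ = 0.3755: √(5.4K_p) = 7.4/(2·0.3755) = 9.852, so K_p = 97.07/5.4 = 18.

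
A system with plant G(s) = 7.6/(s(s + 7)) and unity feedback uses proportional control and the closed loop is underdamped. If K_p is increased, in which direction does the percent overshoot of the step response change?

Characteristic equation s² + 7s + K_p·7.6 = 0: raising K_p raises ω_n while 2ζω_n = 7 is fixed, so ζ falls and overshoot grows.

increase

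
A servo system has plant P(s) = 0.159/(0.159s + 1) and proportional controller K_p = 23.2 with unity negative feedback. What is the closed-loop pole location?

s = -29.49

Closed loop: T(s) = K_p·P/(1+K_p·P) = 3.689/(0.159s + 1 + 3.689), with pole at s = −(1 + 3.689)/0.159 = −29.49.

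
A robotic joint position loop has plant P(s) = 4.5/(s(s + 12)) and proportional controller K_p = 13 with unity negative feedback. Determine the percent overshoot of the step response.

Closed-loop characteristic equation: s² + 12s + 58.5 = 0, so ω_n = 7.649 rad/s and ζ = 12/(2·7.649) = 0.7845.
%OS = 100·exp(−πζ/√(1−ζ²)) = 100·exp(−π·0.7845/√0.3846) = 1.88%.

1.88%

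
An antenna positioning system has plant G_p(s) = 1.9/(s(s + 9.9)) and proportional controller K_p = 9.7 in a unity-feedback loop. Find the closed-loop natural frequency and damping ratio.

ω_n = 4.29 rad/s, ζ = 1.15

With unity feedback the closed-loop characteristic equation is s² + 9.9s + 9.7·1.9 = s² + 9.9s + 18.43 = 0.
So ω_n² = 18.43 ⇒ ω_n = 4.293 rad/s, and ζ = 9.9/(2ω_n) = 1.15.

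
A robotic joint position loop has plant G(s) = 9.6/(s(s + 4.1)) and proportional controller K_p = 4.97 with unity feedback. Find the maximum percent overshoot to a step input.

From 1 + K_pG(s) = 0: s² + 4.1s + 47.71 = 0 ⇒ ω_n = 6.907, ζ = 0.2968.
%OS = 100·exp(−πζ/√(1−ζ²)) = 100·exp(−π·0.2968/√0.9119) = 37.7%.

37.7%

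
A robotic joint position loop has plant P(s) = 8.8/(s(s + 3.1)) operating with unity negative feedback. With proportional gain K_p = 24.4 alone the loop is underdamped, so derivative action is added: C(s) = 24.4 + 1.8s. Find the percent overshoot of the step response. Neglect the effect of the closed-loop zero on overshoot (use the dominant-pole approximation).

6.99%

Forward path: (24.4 + 1.8s)·8.8/(s(s+3.1)). The closed-loop characteristic equation is s² + (3.1 + 8.8·1.8)s + 8.8·24.4 = 0.
That is s² + 18.94s + 214.7 = 0, so ω_n = 14.65 rad/s and ζ = 18.94/(2·14.65) = 0.6463.
%OS = 100·exp(−πζ/√(1−ζ²)) = 6.99%.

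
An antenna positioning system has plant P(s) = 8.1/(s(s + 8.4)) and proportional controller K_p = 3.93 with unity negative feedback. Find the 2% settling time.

T_s ≈ 0.952 s

Closed-loop characteristic equation: s² + 8.4s + 31.83 = 0, so ω_n = 5.642 rad/s and ζ = 8.4/(2·5.642) = 0.7444.
2% settling time T_s ≈ 4/(ζω_n) = 4/4.2 = 0.952 s.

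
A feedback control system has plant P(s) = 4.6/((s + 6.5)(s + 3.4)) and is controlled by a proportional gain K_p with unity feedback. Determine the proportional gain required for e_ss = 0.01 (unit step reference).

For a type-0 loop with proportional control, e_ss = 1/(1 + K_p·P(0)).
P(0) = 0.2081. Require 1/(1 + K_p·0.2081) = 0.01, so 1 + 0.2081·K_p = 100.
K_p = (100 − 1)/0.2081 = 476.

K_p = 476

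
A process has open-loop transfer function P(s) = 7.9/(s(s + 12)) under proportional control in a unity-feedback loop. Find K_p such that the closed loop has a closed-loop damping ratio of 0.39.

Closed-loop characteristic equation: s² + 12s + K_p·7.9 = 0.
So ω_n = √(7.9K_p) and 2ζω_n = 12, giving ζ = 12/(2√(7.9K_p)).
Setting ζ = 0.39: √(7.9K_p) = 12/(2·0.39) = 15.38, so K_p = 236.7/7.9 = 30.

K_p = 30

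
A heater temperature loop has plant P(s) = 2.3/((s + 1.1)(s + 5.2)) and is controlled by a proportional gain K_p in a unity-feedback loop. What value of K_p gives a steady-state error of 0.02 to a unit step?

The loop is type 0, so e_ss(step) = 1/(1 + K_pos) with K_pos = K_p·P(0).
P(0) = 0.4021. Require 1/(1 + K_p·0.4021) = 0.02, so 1 + 0.4021·K_p = 50.
K_p = (50 − 1)/0.4021 = 122.

K_p = 122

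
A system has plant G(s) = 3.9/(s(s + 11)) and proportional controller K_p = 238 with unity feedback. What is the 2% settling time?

From 1 + K_pG(s) = 0: s² + 11s + 928.2 = 0 ⇒ ω_n = 30.47, ζ = 0.1805.
2% settling time T_s ≈ 4/(ζω_n) = 4/5.5 = 0.727 s.

T_s ≈ 0.727 s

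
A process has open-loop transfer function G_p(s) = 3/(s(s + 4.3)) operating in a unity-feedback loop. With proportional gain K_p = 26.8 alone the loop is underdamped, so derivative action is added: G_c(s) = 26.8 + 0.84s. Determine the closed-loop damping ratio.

Forward path: (26.8 + 0.84s)·3/(s(s+4.3)). The closed-loop characteristic equation is s² + (4.3 + 3·0.84)s + 3·26.8 = 0.
That is s² + 6.82s + 80.4 = 0, so ω_n = 8.967 rad/s and ζ = 6.82/(2·8.967) = 0.3803.

ζ = 0.38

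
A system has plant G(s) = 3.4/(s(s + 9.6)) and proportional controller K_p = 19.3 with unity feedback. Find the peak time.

The closed-loop denominator s² + 9.6s + 65.62 gives ω_n = √65.62 = 8.101 and ζ = 9.6/(2ω_n) = 0.5925.
Damped frequency ω_d = ω_n√(1−ζ²) = 6.525 rad/s, so peak time T_p = π/ω_d = 0.481 s.

T_p = 0.481 s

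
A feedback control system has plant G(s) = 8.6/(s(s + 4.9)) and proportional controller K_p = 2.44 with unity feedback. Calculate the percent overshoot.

The closed-loop denominator s² + 4.9s + 20.98 gives ω_n = √20.98 = 4.581 and ζ = 4.9/(2ω_n) = 0.5348.
%OS = 100·exp(−πζ/√(1−ζ²)) = 100·exp(−π·0.5348/√0.7139) = 13.7%.

13.7%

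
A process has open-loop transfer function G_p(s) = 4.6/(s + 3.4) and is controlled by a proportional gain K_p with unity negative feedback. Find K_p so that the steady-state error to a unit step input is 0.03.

K_p = 23.9

For a type-0 loop with proportional control, e_ss = 1/(1 + K_p·G_p(0)).
G_p(0) = 1.353. Require 1/(1 + K_p·1.353) = 0.03, so 1 + 1.353·K_p = 33.33.
K_p = (33.33 − 1)/1.353 = 23.9.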